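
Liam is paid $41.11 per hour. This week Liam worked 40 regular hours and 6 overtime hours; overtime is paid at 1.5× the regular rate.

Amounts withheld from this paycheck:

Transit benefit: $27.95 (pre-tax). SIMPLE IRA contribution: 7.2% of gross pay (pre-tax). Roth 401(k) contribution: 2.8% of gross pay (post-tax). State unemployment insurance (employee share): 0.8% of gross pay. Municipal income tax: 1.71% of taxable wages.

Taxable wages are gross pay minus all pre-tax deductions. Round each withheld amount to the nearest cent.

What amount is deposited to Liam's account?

Regular pay: 40 × $41.11 = $1,644.40
Overtime pay: 6 × $41.11 × 1.5 = $369.99
Gross pay = $1,644.40 + $369.99 = $2,014.39
Transit benefit: $27.95
SIMPLE IRA contribution: $2,014.39 × 0.072 = $145.04
Pre-tax total = $27.95 + $145.04 = $172.99
Taxable wages = $2,014.39 − $172.99 = $1,841.40
Municipal income tax: $1,841.40 × 0.0171 = $31.49
State unemployment insurance (employee share): $2,014.39 × 0.008 = $16.12
Roth 401(k) contribution: $2,014.39 × 0.028 = $56.40
Total deductions = $27.95 + $145.04 + $31.49 + $16.12 + $56.40 = $277.00
Net pay = $2,014.39 − $277.00 = $1,737.39

$1,737.39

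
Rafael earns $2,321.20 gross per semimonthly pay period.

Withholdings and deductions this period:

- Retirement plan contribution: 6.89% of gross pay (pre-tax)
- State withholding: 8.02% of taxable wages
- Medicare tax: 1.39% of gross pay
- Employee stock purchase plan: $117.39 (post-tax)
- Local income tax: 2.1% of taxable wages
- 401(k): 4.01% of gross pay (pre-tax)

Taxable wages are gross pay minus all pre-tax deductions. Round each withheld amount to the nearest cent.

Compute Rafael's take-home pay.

$1,709.24

401(k): $2,321.20 × 0.0401 = $93.08
Retirement plan contribution: $2,321.20 × 0.0689 = $159.93
Pre-tax total = $93.08 + $159.93 = $253.01
Taxable wages = $2,321.20 − $253.01 = $2,068.19
State withholding: $2,068.19 × 0.0802 = $165.87
Local income tax: $2,068.19 × 0.021 = $43.43
Medicare tax: $2,321.20 × 0.0139 = $32.26
Employee stock purchase plan: $117.39
Total deductions = $93.08 + $159.93 + $165.87 + $43.43 + $32.26 + $117.39 = $611.96
Net pay = $2,321.20 − $611.96 = $1,709.24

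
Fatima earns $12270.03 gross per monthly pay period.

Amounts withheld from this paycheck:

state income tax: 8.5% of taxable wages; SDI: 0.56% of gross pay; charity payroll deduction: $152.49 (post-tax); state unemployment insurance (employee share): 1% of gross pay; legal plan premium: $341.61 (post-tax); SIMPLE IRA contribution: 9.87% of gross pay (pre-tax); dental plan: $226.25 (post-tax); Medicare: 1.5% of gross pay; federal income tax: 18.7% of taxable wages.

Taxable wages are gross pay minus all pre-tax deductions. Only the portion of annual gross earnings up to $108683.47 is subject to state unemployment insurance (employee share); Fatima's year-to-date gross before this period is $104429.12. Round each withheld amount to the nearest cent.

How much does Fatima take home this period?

SIMPLE IRA contribution: $12270.03 × 0.0987 = $1211.05
Taxable wages = $12270.03 − $1211.05 = $11058.98
State income tax: $11058.98 × 0.085 = $940.01
Federal income tax: $11058.98 × 0.187 = $2068.03
State unemployment insurance (employee share): only $108683.47 − $104429.12 = $4254.35 of this check is subject → $4254.35 × 0.01 = $42.54
Medicare: $12270.03 × 0.015 = $184.05
SDI: $12270.03 × 0.0056 = $68.71
Dental plan: $226.25
Charity payroll deduction: $152.49
Legal plan premium: $341.61
Total deductions = $1211.05 + $940.01 + $2068.03 + $42.54 + $184.05 + $68.71 + $226.25 + $152.49 + $341.61 = $5234.74
Net pay = $12270.03 − $5234.74 = $7035.29

$7035.29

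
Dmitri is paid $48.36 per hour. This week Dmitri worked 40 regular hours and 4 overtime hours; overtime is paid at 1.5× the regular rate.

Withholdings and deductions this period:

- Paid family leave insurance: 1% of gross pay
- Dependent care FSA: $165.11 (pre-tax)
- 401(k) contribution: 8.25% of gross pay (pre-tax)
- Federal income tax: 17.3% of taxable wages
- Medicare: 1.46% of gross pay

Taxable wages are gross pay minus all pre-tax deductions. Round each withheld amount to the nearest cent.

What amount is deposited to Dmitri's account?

$1,496.66

Regular pay: 40 × $48.36 = $1,934.40
Overtime pay: 4 × $48.36 × 1.5 = $290.16
Gross pay = $1,934.40 + $290.16 = $2,224.56
401(k) contribution: $2,224.56 × 0.0825 = $183.53
Dependent care FSA: $165.11
Pre-tax total = $183.53 + $165.11 = $348.64
Taxable wages = $2,224.56 − $348.64 = $1,875.92
Federal income tax: $1,875.92 × 0.173 = $324.53
Medicare: $2,224.56 × 0.0146 = $32.48
Paid family leave insurance: $2,224.56 × 0.01 = $22.25
Total deductions = $183.53 + $165.11 + $324.53 + $32.48 + $22.25 = $727.90
Net pay = $2,224.56 − $727.90 = $1,496.66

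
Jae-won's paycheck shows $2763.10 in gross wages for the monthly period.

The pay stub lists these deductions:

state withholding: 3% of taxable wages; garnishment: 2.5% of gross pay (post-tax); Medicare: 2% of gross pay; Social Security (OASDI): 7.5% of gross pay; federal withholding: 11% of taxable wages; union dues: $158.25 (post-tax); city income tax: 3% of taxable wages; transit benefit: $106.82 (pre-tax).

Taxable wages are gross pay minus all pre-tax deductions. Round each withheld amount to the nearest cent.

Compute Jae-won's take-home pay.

$1714.89

Transit benefit: $106.82
Taxable wages = $2763.10 − $106.82 = $2656.28
Federal withholding: $2656.28 × 0.11 = $292.19
State withholding: $2656.28 × 0.03 = $79.69
City income tax: $2656.28 × 0.03 = $79.69
Medicare: $2763.10 × 0.02 = $55.26
Social Security (OASDI): $2763.10 × 0.075 = $207.23
Union dues: $158.25
Garnishment: $2763.10 × 0.025 = $69.08
Total deductions = $106.82 + $292.19 + $79.69 + $79.69 + $55.26 + $207.23 + $158.25 + $69.08 = $1048.21
Net pay = $2763.10 − $1048.21 = $1714.89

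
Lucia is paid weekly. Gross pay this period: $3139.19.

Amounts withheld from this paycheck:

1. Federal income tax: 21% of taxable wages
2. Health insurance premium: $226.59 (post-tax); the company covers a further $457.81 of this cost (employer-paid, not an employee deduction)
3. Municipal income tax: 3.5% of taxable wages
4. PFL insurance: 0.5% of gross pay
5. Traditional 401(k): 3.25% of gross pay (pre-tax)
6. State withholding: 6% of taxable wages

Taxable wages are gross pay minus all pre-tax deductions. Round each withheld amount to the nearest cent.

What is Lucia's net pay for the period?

$1868.54

Traditional 401(k): $3139.19 × 0.0325 = $102.02
Taxable wages = $3139.19 − $102.02 = $3037.17
Municipal income tax: $3037.17 × 0.035 = $106.30
Federal income tax: $3037.17 × 0.21 = $637.81
State withholding: $3037.17 × 0.06 = $182.23
PFL insurance: $3139.19 × 0.005 = $15.70
Health insurance premium: $226.59
(Employer's $457.81 toward health insurance premium is not withheld from the employee.)
Total deductions = $102.02 + $106.30 + $637.81 + $182.23 + $15.70 + $226.59 = $1270.65
Net pay = $3139.19 − $1270.65 = $1868.54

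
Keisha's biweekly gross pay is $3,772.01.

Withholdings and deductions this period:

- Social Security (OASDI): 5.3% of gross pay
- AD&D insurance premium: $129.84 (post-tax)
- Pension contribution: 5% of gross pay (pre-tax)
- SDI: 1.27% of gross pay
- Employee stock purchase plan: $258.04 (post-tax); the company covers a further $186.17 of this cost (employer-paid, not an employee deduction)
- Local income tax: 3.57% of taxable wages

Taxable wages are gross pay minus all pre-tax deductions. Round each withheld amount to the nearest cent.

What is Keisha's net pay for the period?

$2,819.78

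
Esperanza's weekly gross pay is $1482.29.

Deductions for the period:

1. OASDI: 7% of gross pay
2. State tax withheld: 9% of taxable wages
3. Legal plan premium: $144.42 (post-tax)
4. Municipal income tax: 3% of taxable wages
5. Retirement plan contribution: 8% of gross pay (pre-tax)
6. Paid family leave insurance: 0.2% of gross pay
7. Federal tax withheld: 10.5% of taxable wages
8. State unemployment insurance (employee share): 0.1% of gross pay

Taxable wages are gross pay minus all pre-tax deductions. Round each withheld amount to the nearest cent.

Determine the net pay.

$804.26

Retirement plan contribution: $1482.29 × 0.08 = $118.58
Taxable wages = $1482.29 − $118.58 = $1363.71
State tax withheld: $1363.71 × 0.09 = $122.73
Municipal income tax: $1363.71 × 0.03 = $40.91
Federal tax withheld: $1363.71 × 0.105 = $143.19
OASDI: $1482.29 × 0.07 = $103.76
State unemployment insurance (employee share): $1482.29 × 0.001 = $1.48
Paid family leave insurance: $1482.29 × 0.002 = $2.96
Legal plan premium: $144.42
Total deductions = $118.58 + $122.73 + $40.91 + $143.19 + $103.76 + $1.48 + $2.96 + $144.42 = $678.03
Net pay = $1482.29 − $678.03 = $804.26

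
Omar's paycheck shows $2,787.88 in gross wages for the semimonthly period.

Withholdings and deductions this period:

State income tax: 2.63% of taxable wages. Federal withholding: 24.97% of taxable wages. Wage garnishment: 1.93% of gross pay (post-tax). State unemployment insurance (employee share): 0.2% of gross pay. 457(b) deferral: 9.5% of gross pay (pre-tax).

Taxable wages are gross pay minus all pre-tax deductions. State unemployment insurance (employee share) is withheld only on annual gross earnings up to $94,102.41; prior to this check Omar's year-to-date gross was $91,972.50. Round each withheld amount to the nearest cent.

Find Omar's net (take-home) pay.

$1,768.60

457(b) deferral: $2,787.88 × 0.095 = $264.85
Taxable wages = $2,787.88 − $264.85 = $2,523.03
State income tax: $2,523.03 × 0.0263 = $66.36
Federal withholding: $2,523.03 × 0.2497 = $630.00
State unemployment insurance (employee share): only $94,102.41 − $91,972.50 = $2,129.91 of this check is subject → $2,129.91 × 0.002 = $4.26
Wage garnishment: $2,787.88 × 0.0193 = $53.81
Total deductions = $264.85 + $66.36 + $630.00 + $4.26 + $53.81 = $1,019.28
Net pay = $2,787.88 − $1,019.28 = $1,768.60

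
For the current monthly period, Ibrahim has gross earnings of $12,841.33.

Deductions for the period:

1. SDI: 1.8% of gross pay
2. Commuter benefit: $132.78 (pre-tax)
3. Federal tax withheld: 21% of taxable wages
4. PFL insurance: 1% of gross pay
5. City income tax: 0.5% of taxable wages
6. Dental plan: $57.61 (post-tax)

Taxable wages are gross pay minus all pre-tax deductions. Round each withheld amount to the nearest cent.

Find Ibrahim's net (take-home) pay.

$9,559.05

Commuter benefit: $132.78
Taxable wages = $12,841.33 − $132.78 = $12,708.55
City income tax: $12,708.55 × 0.005 = $63.54
Federal tax withheld: $12,708.55 × 0.21 = $2,668.80
SDI: $12,841.33 × 0.018 = $231.14
PFL insurance: $12,841.33 × 0.01 = $128.41
Dental plan: $57.61
Total deductions = $132.78 + $63.54 + $2,668.80 + $231.14 + $128.41 + $57.61 = $3,282.28
Net pay = $12,841.33 − $3,282.28 = $9,559.05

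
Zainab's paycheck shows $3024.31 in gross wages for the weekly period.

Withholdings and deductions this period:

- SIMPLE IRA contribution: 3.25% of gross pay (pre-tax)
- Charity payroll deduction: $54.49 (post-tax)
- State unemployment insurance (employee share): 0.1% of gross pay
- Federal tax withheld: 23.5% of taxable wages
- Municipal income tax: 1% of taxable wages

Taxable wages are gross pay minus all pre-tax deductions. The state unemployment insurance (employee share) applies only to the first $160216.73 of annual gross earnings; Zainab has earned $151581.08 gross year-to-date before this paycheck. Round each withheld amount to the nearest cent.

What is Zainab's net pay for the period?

SIMPLE IRA contribution: $3024.31 × 0.0325 = $98.29
Taxable wages = $3024.31 − $98.29 = $2926.02
Municipal income tax: $2926.02 × 0.01 = $29.26
Federal tax withheld: $2926.02 × 0.235 = $687.61
State unemployment insurance (employee share): cap not yet reached, full $3024.31 is subject → $3024.31 × 0.001 = $3.02
Charity payroll deduction: $54.49
Total deductions = $98.29 + $29.26 + $687.61 + $3.02 + $54.49 = $872.67
Net pay = $3024.31 − $872.67 = $2151.64

$2151.64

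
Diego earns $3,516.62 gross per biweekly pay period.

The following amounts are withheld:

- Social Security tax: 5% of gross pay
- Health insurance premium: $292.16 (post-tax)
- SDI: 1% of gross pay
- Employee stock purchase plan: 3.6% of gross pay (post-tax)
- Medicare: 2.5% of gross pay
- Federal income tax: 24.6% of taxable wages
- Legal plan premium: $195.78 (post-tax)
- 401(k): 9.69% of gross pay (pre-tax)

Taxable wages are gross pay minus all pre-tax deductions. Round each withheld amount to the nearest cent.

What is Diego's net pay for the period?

$1,481.14

401(k): $3,516.62 × 0.0969 = $340.76
Taxable wages = $3,516.62 − $340.76 = $3,175.86
Federal income tax: $3,175.86 × 0.246 = $781.26
Medicare: $3,516.62 × 0.025 = $87.92
Social Security tax: $3,516.62 × 0.05 = $175.83
SDI: $3,516.62 × 0.01 = $35.17
Legal plan premium: $195.78
Health insurance premium: $292.16
Employee stock purchase plan: $3,516.62 × 0.036 = $126.60
Total deductions = $340.76 + $781.26 + $87.92 + $175.83 + $35.17 + $195.78 + $292.16 + $126.60 = $2,035.48
Net pay = $3,516.62 − $2,035.48 = $1,481.14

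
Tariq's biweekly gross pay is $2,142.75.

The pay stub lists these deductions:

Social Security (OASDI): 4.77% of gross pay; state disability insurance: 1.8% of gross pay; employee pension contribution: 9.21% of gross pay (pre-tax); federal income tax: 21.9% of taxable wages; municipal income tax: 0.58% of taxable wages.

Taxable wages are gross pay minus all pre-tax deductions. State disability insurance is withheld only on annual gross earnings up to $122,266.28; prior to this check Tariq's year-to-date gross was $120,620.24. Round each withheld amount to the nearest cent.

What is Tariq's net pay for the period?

Employee pension contribution: $2,142.75 × 0.0921 = $197.35
Taxable wages = $2,142.75 − $197.35 = $1,945.40
Federal income tax: $1,945.40 × 0.219 = $426.04
Municipal income tax: $1,945.40 × 0.0058 = $11.28
Social Security (OASDI): $2,142.75 × 0.0477 = $102.21
State disability insurance: only $122,266.28 − $120,620.24 = $1,646.04 of this check is subject → $1,646.04 × 0.018 = $29.63
Total deductions = $197.35 + $426.04 + $11.28 + $102.21 + $29.63 = $766.51
Net pay = $2,142.75 − $766.51 = $1,376.24

$1,376.24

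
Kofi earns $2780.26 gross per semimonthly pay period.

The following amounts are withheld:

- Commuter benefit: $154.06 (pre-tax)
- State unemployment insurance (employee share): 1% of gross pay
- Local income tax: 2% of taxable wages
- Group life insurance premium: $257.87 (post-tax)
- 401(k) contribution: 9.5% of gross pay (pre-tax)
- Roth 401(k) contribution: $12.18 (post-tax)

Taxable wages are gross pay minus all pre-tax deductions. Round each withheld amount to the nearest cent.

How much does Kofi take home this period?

401(k) contribution: $2780.26 × 0.095 = $264.12
Commuter benefit: $154.06
Pre-tax total = $264.12 + $154.06 = $418.18
Taxable wages = $2780.26 − $418.18 = $2362.08
Local income tax: $2362.08 × 0.02 = $47.24
State unemployment insurance (employee share): $2780.26 × 0.01 = $27.80
Group life insurance premium: $257.87
Roth 401(k) contribution: $12.18
Total deductions = $264.12 + $154.06 + $47.24 + $27.80 + $257.87 + $12.18 = $763.27
Net pay = $2780.26 − $763.27 = $2016.99

$2016.99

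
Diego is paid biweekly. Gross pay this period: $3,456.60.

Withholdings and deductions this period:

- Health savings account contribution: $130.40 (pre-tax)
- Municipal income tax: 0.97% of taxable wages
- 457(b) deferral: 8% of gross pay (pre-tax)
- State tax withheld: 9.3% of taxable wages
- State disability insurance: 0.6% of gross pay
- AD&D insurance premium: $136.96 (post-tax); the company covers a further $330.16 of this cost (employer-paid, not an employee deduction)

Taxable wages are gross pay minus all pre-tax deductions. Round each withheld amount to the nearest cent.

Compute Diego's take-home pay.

Health savings account contribution: $130.40
457(b) deferral: $3,456.60 × 0.08 = $276.53
Pre-tax total = $130.40 + $276.53 = $406.93
Taxable wages = $3,456.60 − $406.93 = $3,049.67
State tax withheld: $3,049.67 × 0.093 = $283.62
Municipal income tax: $3,049.67 × 0.0097 = $29.58
State disability insurance: $3,456.60 × 0.006 = $20.74
AD&D insurance premium: $136.96
(Employer's $330.16 toward AD&D insurance premium is not withheld from the employee.)
Total deductions = $130.40 + $276.53 + $283.62 + $29.58 + $20.74 + $136.96 = $877.83
Net pay = $3,456.60 − $877.83 = $2,578.77

$2,578.77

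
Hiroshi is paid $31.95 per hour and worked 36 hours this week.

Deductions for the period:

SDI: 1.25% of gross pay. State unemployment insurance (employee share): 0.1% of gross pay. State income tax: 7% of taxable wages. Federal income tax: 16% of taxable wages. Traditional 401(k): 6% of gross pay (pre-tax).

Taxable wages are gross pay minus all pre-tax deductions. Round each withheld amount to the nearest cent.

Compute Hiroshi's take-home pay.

Gross pay: 36 × $31.95 = $1150.20
Traditional 401(k): $1150.20 × 0.06 = $69.01
Taxable wages = $1150.20 − $69.01 = $1081.19
Federal income tax: $1081.19 × 0.16 = $172.99
State income tax: $1081.19 × 0.07 = $75.68
SDI: $1150.20 × 0.0125 = $14.38
State unemployment insurance (employee share): $1150.20 × 0.001 = $1.15
Total deductions = $69.01 + $172.99 + $75.68 + $14.38 + $1.15 = $333.21
Net pay = $1150.20 − $333.21 = $816.99

$816.99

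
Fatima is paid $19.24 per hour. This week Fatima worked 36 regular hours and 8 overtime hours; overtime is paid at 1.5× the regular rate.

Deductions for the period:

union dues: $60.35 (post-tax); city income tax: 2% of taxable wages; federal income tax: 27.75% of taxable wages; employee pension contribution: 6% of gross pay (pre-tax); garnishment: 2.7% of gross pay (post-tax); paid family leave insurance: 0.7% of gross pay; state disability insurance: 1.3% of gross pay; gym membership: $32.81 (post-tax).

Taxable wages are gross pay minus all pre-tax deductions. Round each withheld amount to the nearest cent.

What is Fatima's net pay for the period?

Regular pay: 36 × $19.24 = $692.64
Overtime pay: 8 × $19.24 × 1.5 = $230.88
Gross pay = $692.64 + $230.88 = $923.52
Employee pension contribution: $923.52 × 0.06 = $55.41
Taxable wages = $923.52 − $55.41 = $868.11
City income tax: $868.11 × 0.02 = $17.36
Federal income tax: $868.11 × 0.2775 = $240.90
Paid family leave insurance: $923.52 × 0.007 = $6.46
State disability insurance: $923.52 × 0.013 = $12.01
Garnishment: $923.52 × 0.027 = $24.94
Union dues: $60.35
Gym membership: $32.81
Total deductions = $55.41 + $17.36 + $240.90 + $6.46 + $12.01 + $24.94 + $60.35 + $32.81 = $450.24
Net pay = $923.52 − $450.24 = $473.28

$473.28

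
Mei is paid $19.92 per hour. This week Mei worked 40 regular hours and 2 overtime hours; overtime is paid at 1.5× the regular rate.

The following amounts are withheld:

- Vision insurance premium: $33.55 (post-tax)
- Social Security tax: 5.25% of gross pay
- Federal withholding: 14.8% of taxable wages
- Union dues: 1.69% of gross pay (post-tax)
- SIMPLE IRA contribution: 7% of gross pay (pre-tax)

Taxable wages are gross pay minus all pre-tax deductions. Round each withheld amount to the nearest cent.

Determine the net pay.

Regular pay: 40 × $19.92 = $796.80
Overtime pay: 2 × $19.92 × 1.5 = $59.76
Gross pay = $796.80 + $59.76 = $856.56
SIMPLE IRA contribution: $856.56 × 0.07 = $59.96
Taxable wages = $856.56 − $59.96 = $796.60
Federal withholding: $796.60 × 0.148 = $117.90
Social Security tax: $856.56 × 0.0525 = $44.97
Union dues: $856.56 × 0.0169 = $14.48
Vision insurance premium: $33.55
Total deductions = $59.96 + $117.90 + $44.97 + $14.48 + $33.55 = $270.86
Net pay = $856.56 − $270.86 = $585.70

$585.70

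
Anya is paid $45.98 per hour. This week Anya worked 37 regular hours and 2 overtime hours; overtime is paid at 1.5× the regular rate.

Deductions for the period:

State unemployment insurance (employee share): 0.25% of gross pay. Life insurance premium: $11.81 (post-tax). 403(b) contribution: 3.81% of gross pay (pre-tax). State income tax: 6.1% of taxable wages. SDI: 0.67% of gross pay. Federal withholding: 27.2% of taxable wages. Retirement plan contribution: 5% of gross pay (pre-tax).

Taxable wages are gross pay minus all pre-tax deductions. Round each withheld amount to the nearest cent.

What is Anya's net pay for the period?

Regular pay: 37 × $45.98 = $1,701.26
Overtime pay: 2 × $45.98 × 1.5 = $137.94
Gross pay = $1,701.26 + $137.94 = $1,839.20
Retirement plan contribution: $1,839.20 × 0.05 = $91.96
403(b) contribution: $1,839.20 × 0.0381 = $70.07
Pre-tax total = $91.96 + $70.07 = $162.03
Taxable wages = $1,839.20 − $162.03 = $1,677.17
Federal withholding: $1,677.17 × 0.272 = $456.19
State income tax: $1,677.17 × 0.061 = $102.31
State unemployment insurance (employee share): $1,839.20 × 0.0025 = $4.60
SDI: $1,839.20 × 0.0067 = $12.32
Life insurance premium: $11.81
Total deductions = $91.96 + $70.07 + $456.19 + $102.31 + $4.60 + $12.32 + $11.81 = $749.26
Net pay = $1,839.20 − $749.26 = $1,089.94

$1,089.94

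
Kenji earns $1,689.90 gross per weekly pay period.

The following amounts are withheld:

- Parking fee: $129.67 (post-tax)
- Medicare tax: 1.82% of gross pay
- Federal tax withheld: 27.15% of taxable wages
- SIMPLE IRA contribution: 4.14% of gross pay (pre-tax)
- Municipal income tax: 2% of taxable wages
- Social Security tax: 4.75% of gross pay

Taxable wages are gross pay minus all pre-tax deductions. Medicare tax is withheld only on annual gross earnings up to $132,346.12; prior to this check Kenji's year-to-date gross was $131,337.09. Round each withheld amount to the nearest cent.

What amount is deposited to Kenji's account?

SIMPLE IRA contribution: $1,689.90 × 0.0414 = $69.96
Taxable wages = $1,689.90 − $69.96 = $1,619.94
Federal tax withheld: $1,619.94 × 0.2715 = $439.81
Municipal income tax: $1,619.94 × 0.02 = $32.40
Medicare tax: only $132,346.12 − $131,337.09 = $1,009.03 of this check is subject → $1,009.03 × 0.0182 = $18.36
Social Security tax: $1,689.90 × 0.0475 = $80.27
Parking fee: $129.67
Total deductions = $69.96 + $439.81 + $32.40 + $18.36 + $80.27 + $129.67 = $770.47
Net pay = $1,689.90 − $770.47 = $919.43

$919.43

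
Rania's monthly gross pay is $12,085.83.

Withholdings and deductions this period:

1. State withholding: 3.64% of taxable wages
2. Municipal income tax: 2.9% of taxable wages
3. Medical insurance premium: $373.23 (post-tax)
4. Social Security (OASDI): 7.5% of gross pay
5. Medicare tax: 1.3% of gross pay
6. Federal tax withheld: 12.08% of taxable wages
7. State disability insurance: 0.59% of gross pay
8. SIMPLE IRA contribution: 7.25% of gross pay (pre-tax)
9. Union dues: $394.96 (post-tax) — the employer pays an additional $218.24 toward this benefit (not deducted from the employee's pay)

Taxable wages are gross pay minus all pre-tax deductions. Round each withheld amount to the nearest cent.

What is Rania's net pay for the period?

SIMPLE IRA contribution: $12,085.83 × 0.0725 = $876.22
Taxable wages = $12,085.83 − $876.22 = $11,209.61
State withholding: $11,209.61 × 0.0364 = $408.03
Municipal income tax: $11,209.61 × 0.029 = $325.08
Federal tax withheld: $11,209.61 × 0.1208 = $1,354.12
State disability insurance: $12,085.83 × 0.0059 = $71.31
Social Security (OASDI): $12,085.83 × 0.075 = $906.44
Medicare tax: $12,085.83 × 0.013 = $157.12
Medical insurance premium: $373.23
Union dues: $394.96
(Employer's $218.24 toward union dues is not withheld from the employee.)
Total deductions = $876.22 + $408.03 + $325.08 + $1,354.12 + $71.31 + $906.44 + $157.12 + $373.23 + $394.96 = $4,866.51
Net pay = $12,085.83 − $4,866.51 = $7,219.32

$7,219.32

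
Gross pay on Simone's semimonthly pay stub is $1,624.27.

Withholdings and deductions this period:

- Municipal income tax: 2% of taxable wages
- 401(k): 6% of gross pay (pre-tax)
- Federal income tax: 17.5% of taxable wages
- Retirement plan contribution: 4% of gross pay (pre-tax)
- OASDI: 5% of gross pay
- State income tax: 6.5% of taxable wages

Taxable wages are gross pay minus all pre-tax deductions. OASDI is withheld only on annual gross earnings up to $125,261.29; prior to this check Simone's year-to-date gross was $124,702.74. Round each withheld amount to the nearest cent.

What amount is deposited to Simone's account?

Retirement plan contribution: $1,624.27 × 0.04 = $64.97
401(k): $1,624.27 × 0.06 = $97.46
Pre-tax total = $64.97 + $97.46 = $162.43
Taxable wages = $1,624.27 − $162.43 = $1,461.84
Municipal income tax: $1,461.84 × 0.02 = $29.24
State income tax: $1,461.84 × 0.065 = $95.02
Federal income tax: $1,461.84 × 0.175 = $255.82
OASDI: only $125,261.29 − $124,702.74 = $558.55 of this check is subject → $558.55 × 0.05 = $27.93
Total deductions = $64.97 + $97.46 + $29.24 + $95.02 + $255.82 + $27.93 = $570.44
Net pay = $1,624.27 − $570.44 = $1,053.83

$1,053.83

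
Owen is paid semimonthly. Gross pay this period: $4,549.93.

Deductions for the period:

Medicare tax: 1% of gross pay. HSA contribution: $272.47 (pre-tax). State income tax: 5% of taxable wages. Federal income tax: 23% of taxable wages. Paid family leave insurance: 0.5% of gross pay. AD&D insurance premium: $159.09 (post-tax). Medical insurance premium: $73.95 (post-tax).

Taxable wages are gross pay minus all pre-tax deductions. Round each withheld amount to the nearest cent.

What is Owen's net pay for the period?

$2,778.48

HSA contribution: $272.47
Taxable wages = $4,549.93 − $272.47 = $4,277.46
State income tax: $4,277.46 × 0.05 = $213.87
Federal income tax: $4,277.46 × 0.23 = $983.82
Medicare tax: $4,549.93 × 0.01 = $45.50
Paid family leave insurance: $4,549.93 × 0.005 = $22.75
Medical insurance premium: $73.95
AD&D insurance premium: $159.09
Total deductions = $272.47 + $213.87 + $983.82 + $45.50 + $22.75 + $73.95 + $159.09 = $1,771.45
Net pay = $4,549.93 − $1,771.45 = $2,778.48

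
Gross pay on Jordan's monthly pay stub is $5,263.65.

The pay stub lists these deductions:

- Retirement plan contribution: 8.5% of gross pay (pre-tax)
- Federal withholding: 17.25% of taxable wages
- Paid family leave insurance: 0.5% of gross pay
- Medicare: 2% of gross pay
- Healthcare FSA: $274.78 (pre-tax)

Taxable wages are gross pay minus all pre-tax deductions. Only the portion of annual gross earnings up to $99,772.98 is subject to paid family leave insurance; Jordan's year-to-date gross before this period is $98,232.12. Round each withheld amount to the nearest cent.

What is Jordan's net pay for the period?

$3,645.09

Retirement plan contribution: $5,263.65 × 0.085 = $447.41
Healthcare FSA: $274.78
Pre-tax total = $447.41 + $274.78 = $722.19
Taxable wages = $5,263.65 − $722.19 = $4,541.46
Federal withholding: $4,541.46 × 0.1725 = $783.40
Paid family leave insurance: only $99,772.98 − $98,232.12 = $1,540.86 of this check is subject → $1,540.86 × 0.005 = $7.70
Medicare: $5,263.65 × 0.02 = $105.27
Total deductions = $447.41 + $274.78 + $783.40 + $7.70 + $105.27 = $1,618.56
Net pay = $5,263.65 − $1,618.56 = $3,645.09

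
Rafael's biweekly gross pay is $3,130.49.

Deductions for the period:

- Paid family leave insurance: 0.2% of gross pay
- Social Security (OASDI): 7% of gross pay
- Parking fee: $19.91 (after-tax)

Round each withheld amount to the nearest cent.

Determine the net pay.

Social Security (OASDI): $3,130.49 × 0.07 = $219.13
Paid family leave insurance: $3,130.49 × 0.002 = $6.26
Parking fee: $19.91
Total deductions = $219.13 + $6.26 + $19.91 = $245.30
Net pay = $3,130.49 − $245.30 = $2,885.19

$2,885.19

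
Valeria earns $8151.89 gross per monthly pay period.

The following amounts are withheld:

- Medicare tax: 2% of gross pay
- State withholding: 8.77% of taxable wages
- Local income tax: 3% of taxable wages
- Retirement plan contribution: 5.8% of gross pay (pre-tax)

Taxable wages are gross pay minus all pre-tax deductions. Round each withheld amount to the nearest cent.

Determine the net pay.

$6612.21

Retirement plan contribution: $8151.89 × 0.058 = $472.81
Taxable wages = $8151.89 − $472.81 = $7679.08
State withholding: $7679.08 × 0.0877 = $673.46
Local income tax: $7679.08 × 0.03 = $230.37
Medicare tax: $8151.89 × 0.02 = $163.04
Total deductions = $472.81 + $673.46 + $230.37 + $163.04 = $1539.68
Net pay = $8151.89 − $1539.68 = $6612.21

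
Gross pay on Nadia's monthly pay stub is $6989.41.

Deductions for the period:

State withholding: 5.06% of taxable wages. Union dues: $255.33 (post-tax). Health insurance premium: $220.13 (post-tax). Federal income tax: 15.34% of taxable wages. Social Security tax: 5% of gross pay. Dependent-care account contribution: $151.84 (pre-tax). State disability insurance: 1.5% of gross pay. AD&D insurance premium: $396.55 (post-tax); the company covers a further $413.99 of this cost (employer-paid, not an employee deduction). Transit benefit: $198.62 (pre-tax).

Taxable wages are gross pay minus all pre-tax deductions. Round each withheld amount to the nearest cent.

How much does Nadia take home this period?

$3958.29

Dependent-care account contribution: $151.84
Transit benefit: $198.62
Pre-tax total = $151.84 + $198.62 = $350.46
Taxable wages = $6989.41 − $350.46 = $6638.95
State withholding: $6638.95 × 0.0506 = $335.93
Federal income tax: $6638.95 × 0.1534 = $1018.41
Social Security tax: $6989.41 × 0.05 = $349.47
State disability insurance: $6989.41 × 0.015 = $104.84
AD&D insurance premium: $396.55
Union dues: $255.33
Health insurance premium: $220.13
(Employer's $413.99 toward AD&D insurance premium is not withheld from the employee.)
Total deductions = $151.84 + $198.62 + $335.93 + $1018.41 + $349.47 + $104.84 + $396.55 + $255.33 + $220.13 = $3031.12
Net pay = $6989.41 − $3031.12 = $3958.29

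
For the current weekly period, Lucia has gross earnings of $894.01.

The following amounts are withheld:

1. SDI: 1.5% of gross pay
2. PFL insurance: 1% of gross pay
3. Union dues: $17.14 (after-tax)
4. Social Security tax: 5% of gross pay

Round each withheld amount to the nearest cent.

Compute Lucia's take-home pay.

PFL insurance: $894.01 × 0.01 = $8.94
SDI: $894.01 × 0.015 = $13.41
Social Security tax: $894.01 × 0.05 = $44.70
Union dues: $17.14
Total deductions = $8.94 + $13.41 + $44.70 + $17.14 = $84.19
Net pay = $894.01 − $84.19 = $809.82

$809.82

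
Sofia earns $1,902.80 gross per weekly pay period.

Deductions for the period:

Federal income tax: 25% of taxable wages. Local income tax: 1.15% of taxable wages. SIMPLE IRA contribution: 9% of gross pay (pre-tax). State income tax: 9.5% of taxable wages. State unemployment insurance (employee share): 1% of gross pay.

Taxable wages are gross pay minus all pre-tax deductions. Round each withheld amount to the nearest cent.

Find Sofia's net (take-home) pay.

$1,095.22

SIMPLE IRA contribution: $1,902.80 × 0.09 = $171.25
Taxable wages = $1,902.80 − $171.25 = $1,731.55
State income tax: $1,731.55 × 0.095 = $164.50
Local income tax: $1,731.55 × 0.0115 = $19.91
Federal income tax: $1,731.55 × 0.25 = $432.89
State unemployment insurance (employee share): $1,902.80 × 0.01 = $19.03
Total deductions = $171.25 + $164.50 + $19.91 + $432.89 + $19.03 = $807.58
Net pay = $1,902.80 − $807.58 = $1,095.22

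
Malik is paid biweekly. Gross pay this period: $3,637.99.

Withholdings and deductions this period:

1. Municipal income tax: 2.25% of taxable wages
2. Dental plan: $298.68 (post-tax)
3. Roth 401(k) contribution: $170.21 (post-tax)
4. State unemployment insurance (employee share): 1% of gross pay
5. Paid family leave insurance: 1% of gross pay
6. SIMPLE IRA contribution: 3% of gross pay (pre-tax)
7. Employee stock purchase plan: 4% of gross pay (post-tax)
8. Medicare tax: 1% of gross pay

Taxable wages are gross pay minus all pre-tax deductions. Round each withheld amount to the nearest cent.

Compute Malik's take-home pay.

SIMPLE IRA contribution: $3,637.99 × 0.03 = $109.14
Taxable wages = $3,637.99 − $109.14 = $3,528.85
Municipal income tax: $3,528.85 × 0.0225 = $79.40
Paid family leave insurance: $3,637.99 × 0.01 = $36.38
State unemployment insurance (employee share): $3,637.99 × 0.01 = $36.38
Medicare tax: $3,637.99 × 0.01 = $36.38
Employee stock purchase plan: $3,637.99 × 0.04 = $145.52
Dental plan: $298.68
Roth 401(k) contribution: $170.21
Total deductions = $109.14 + $79.40 + $36.38 + $36.38 + $36.38 + $145.52 + $298.68 + $170.21 = $912.09
Net pay = $3,637.99 − $912.09 = $2,725.90

$2,725.90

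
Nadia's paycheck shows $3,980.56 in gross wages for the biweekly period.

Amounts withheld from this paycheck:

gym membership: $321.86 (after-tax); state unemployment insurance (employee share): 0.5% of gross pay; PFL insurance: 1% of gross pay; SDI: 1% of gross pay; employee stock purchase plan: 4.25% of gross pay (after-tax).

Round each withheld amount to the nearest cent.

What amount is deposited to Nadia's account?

SDI: $3,980.56 × 0.01 = $39.81
PFL insurance: $3,980.56 × 0.01 = $39.81
State unemployment insurance (employee share): $3,980.56 × 0.005 = $19.90
Employee stock purchase plan: $3,980.56 × 0.0425 = $169.17
Gym membership: $321.86
Total deductions = $39.81 + $39.81 + $19.90 + $169.17 + $321.86 = $590.55
Net pay = $3,980.56 − $590.55 = $3,390.01

$3,390.01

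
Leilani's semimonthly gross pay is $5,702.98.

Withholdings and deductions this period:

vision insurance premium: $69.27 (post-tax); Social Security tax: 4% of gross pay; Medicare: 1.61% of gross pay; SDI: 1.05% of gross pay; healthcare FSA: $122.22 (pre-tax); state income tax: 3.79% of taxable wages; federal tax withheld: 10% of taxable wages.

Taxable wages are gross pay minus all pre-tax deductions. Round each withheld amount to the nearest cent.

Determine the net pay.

Healthcare FSA: $122.22
Taxable wages = $5,702.98 − $122.22 = $5,580.76
State income tax: $5,580.76 × 0.0379 = $211.51
Federal tax withheld: $5,580.76 × 0.1 = $558.08
Medicare: $5,702.98 × 0.0161 = $91.82
SDI: $5,702.98 × 0.0105 = $59.88
Social Security tax: $5,702.98 × 0.04 = $228.12
Vision insurance premium: $69.27
Total deductions = $122.22 + $211.51 + $558.08 + $91.82 + $59.88 + $228.12 + $69.27 = $1,340.90
Net pay = $5,702.98 − $1,340.90 = $4,362.08

$4,362.08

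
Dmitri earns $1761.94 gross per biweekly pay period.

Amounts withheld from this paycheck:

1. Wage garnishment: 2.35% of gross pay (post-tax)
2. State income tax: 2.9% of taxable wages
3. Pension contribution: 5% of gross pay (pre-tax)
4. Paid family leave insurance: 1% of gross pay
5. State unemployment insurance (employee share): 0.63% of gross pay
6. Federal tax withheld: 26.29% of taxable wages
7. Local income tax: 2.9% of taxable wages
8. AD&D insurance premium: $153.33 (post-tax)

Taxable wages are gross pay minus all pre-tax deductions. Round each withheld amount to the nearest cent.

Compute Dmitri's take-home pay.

$913.25

Pension contribution: $1761.94 × 0.05 = $88.10
Taxable wages = $1761.94 − $88.10 = $1673.84
State income tax: $1673.84 × 0.029 = $48.54
Federal tax withheld: $1673.84 × 0.2629 = $440.05
Local income tax: $1673.84 × 0.029 = $48.54
State unemployment insurance (employee share): $1761.94 × 0.0063 = $11.10
Paid family leave insurance: $1761.94 × 0.01 = $17.62
Wage garnishment: $1761.94 × 0.0235 = $41.41
AD&D insurance premium: $153.33
Total deductions = $88.10 + $48.54 + $440.05 + $48.54 + $11.10 + $17.62 + $41.41 + $153.33 = $848.69
Net pay = $1761.94 − $848.69 = $913.25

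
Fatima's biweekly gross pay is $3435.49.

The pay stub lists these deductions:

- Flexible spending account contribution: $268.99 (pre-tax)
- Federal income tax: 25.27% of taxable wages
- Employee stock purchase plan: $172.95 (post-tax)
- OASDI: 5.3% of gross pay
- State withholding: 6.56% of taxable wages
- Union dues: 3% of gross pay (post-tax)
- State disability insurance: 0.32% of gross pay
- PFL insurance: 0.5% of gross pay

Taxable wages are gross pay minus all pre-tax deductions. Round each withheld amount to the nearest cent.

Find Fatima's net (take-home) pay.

$1672.35

Flexible spending account contribution: $268.99
Taxable wages = $3435.49 − $268.99 = $3166.50
Federal income tax: $3166.50 × 0.2527 = $800.17
State withholding: $3166.50 × 0.0656 = $207.72
State disability insurance: $3435.49 × 0.0032 = $10.99
PFL insurance: $3435.49 × 0.005 = $17.18
OASDI: $3435.49 × 0.053 = $182.08
Union dues: $3435.49 × 0.03 = $103.06
Employee stock purchase plan: $172.95
Total deductions = $268.99 + $800.17 + $207.72 + $10.99 + $17.18 + $182.08 + $103.06 + $172.95 = $1763.14
Net pay = $3435.49 − $1763.14 = $1672.35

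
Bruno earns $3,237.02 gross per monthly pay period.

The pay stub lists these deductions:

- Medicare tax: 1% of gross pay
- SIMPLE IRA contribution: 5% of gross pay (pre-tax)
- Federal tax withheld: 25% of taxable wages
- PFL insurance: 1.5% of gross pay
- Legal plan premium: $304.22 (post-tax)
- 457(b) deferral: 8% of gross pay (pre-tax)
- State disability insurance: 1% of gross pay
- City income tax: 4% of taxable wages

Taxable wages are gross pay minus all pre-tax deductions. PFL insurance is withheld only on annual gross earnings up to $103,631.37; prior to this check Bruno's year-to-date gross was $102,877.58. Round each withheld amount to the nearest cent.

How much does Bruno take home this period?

457(b) deferral: $3,237.02 × 0.08 = $258.96
SIMPLE IRA contribution: $3,237.02 × 0.05 = $161.85
Pre-tax total = $258.96 + $161.85 = $420.81
Taxable wages = $3,237.02 − $420.81 = $2,816.21
Federal tax withheld: $2,816.21 × 0.25 = $704.05
City income tax: $2,816.21 × 0.04 = $112.65
State disability insurance: $3,237.02 × 0.01 = $32.37
PFL insurance: only $103,631.37 − $102,877.58 = $753.79 of this check is subject → $753.79 × 0.015 = $11.31
Medicare tax: $3,237.02 × 0.01 = $32.37
Legal plan premium: $304.22
Total deductions = $258.96 + $161.85 + $704.05 + $112.65 + $32.37 + $11.31 + $32.37 + $304.22 = $1,617.78
Net pay = $3,237.02 − $1,617.78 = $1,619.24

$1,619.24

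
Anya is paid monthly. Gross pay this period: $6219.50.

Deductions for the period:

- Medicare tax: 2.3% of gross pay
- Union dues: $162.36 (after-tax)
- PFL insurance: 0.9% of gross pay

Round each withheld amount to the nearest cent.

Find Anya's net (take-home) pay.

PFL insurance: $6219.50 × 0.009 = $55.98
Medicare tax: $6219.50 × 0.023 = $143.05
Union dues: $162.36
Total deductions = $55.98 + $143.05 + $162.36 = $361.39
Net pay = $6219.50 − $361.39 = $5858.11

$5858.11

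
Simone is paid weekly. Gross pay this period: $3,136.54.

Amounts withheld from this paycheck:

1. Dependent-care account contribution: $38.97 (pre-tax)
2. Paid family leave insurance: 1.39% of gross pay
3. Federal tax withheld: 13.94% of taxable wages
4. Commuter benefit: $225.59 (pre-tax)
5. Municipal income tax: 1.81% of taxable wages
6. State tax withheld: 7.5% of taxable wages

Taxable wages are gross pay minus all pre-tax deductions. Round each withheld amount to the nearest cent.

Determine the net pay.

$2,160.65

Commuter benefit: $225.59
Dependent-care account contribution: $38.97
Pre-tax total = $225.59 + $38.97 = $264.56
Taxable wages = $3,136.54 − $264.56 = $2,871.98
Municipal income tax: $2,871.98 × 0.0181 = $51.98
Federal tax withheld: $2,871.98 × 0.1394 = $400.35
State tax withheld: $2,871.98 × 0.075 = $215.40
Paid family leave insurance: $3,136.54 × 0.0139 = $43.60
Total deductions = $225.59 + $38.97 + $51.98 + $400.35 + $215.40 + $43.60 = $975.89
Net pay = $3,136.54 − $975.89 = $2,160.65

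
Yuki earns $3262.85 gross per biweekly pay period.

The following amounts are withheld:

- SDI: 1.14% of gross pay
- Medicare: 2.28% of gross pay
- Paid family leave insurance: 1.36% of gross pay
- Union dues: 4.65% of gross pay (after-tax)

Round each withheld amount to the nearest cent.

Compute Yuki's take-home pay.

$2955.17

SDI: $3262.85 × 0.0114 = $37.20
Paid family leave insurance: $3262.85 × 0.0136 = $44.37
Medicare: $3262.85 × 0.0228 = $74.39
Union dues: $3262.85 × 0.0465 = $151.72
Total deductions = $37.20 + $44.37 + $74.39 + $151.72 = $307.68
Net pay = $3262.85 − $307.68 = $2955.17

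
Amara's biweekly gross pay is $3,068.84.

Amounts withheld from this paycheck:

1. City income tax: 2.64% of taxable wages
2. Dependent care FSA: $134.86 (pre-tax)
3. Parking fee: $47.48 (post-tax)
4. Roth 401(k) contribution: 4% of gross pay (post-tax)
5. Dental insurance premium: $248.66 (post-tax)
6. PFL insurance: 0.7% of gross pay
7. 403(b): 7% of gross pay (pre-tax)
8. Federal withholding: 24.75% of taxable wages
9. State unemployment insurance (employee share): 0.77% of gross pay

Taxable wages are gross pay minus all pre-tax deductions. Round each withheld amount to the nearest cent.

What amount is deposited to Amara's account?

$1,510.38

Dependent care FSA: $134.86
403(b): $3,068.84 × 0.07 = $214.82
Pre-tax total = $134.86 + $214.82 = $349.68
Taxable wages = $3,068.84 − $349.68 = $2,719.16
City income tax: $2,719.16 × 0.0264 = $71.79
Federal withholding: $2,719.16 × 0.2475 = $672.99
PFL insurance: $3,068.84 × 0.007 = $21.48
State unemployment insurance (employee share): $3,068.84 × 0.0077 = $23.63
Roth 401(k) contribution: $3,068.84 × 0.04 = $122.75
Parking fee: $47.48
Dental insurance premium: $248.66
Total deductions = $134.86 + $214.82 + $71.79 + $672.99 + $21.48 + $23.63 + $122.75 + $47.48 + $248.66 = $1,558.46
Net pay = $3,068.84 − $1,558.46 = $1,510.38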